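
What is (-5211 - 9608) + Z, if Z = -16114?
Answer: -30933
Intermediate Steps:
(-5211 - 9608) + Z = (-5211 - 9608) - 16114 = -14819 - 16114 = -30933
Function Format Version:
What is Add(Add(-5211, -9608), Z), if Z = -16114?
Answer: -30933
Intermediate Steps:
Add(Add(-5211, -9608), Z) = Add(Add(-5211, -9608), -16114) = Add(-14819, -16114) = -30933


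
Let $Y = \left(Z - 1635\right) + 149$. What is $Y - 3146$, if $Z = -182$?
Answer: $-4814$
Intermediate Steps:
$Y = -1668$ ($Y = \left(-182 - 1635\right) + 149 = -1817 + 149 = -1668$)
$Y - 3146 = -1668 - 3146 = -4814$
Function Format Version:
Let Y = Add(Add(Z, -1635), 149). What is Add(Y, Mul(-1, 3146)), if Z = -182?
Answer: -4814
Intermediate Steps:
Y = -1668 (Y = Add(Add(-182, -1635), 149) = Add(-1817, 149) = -1668)
Add(Y, Mul(-1, 3146)) = Add(-1668, Mul(-1, 3146)) = Add(-1668, -3146) = -4814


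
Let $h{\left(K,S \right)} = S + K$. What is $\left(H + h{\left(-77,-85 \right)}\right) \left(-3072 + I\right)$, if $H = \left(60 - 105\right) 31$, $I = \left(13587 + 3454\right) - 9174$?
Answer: $-7465815$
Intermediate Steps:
$I = 7867$ ($I = 17041 - 9174 = 7867$)
$h{\left(K,S \right)} = K + S$
$H = -1395$ ($H = \left(-45\right) 31 = -1395$)
$\left(H + h{\left(-77,-85 \right)}\right) \left(-3072 + I\right) = \left(-1395 - 162\right) \left(-3072 + 7867\right) = \left(-1395 - 162\right) 4795 = \left(-1557\right) 4795 = -7465815$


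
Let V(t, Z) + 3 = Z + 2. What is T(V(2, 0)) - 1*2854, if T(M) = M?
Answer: -2855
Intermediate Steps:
V(t, Z) = -1 + Z (V(t, Z) = -3 + (Z + 2) = -3 + (2 + Z) = -1 + Z)
T(V(2, 0)) - 1*2854 = (-1 + 0) - 1*2854 = -1 - 2854 = -2855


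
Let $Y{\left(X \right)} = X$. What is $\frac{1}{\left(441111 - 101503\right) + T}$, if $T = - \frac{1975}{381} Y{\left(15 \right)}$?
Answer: $\frac{127}{43120341} \approx 2.9452 \cdot 10^{-6}$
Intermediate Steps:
$T = - \frac{9875}{127}$ ($T = - \frac{1975}{381} \cdot 15 = \left(-1975\right) \frac{1}{381} \cdot 15 = \left(- \frac{1975}{381}\right) 15 = - \frac{9875}{127} \approx -77.756$)
$\frac{1}{\left(441111 - 101503\right) + T} = \frac{1}{\left(441111 - 101503\right) - \frac{9875}{127}} = \frac{1}{339608 - \frac{9875}{127}} = \frac{1}{\frac{43120341}{127}} = \frac{127}{43120341}$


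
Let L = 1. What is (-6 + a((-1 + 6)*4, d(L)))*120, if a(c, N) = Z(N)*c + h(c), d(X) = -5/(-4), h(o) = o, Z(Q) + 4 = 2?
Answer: -3120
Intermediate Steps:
Z(Q) = -2 (Z(Q) = -4 + 2 = -2)
d(X) = 5/4 (d(X) = -5*(-¼) = 5/4)
a(c, N) = -c (a(c, N) = -2*c + c = -c)
(-6 + a((-1 + 6)*4, d(L)))*120 = (-6 - (-1 + 6)*4)*120 = (-6 - 5*4)*120 = (-6 - 1*20)*120 = (-6 - 20)*120 = -26*120 = -3120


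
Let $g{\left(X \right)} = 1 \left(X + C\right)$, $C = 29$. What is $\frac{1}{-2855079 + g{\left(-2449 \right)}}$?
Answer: $- \frac{1}{2857499} \approx -3.4996 \cdot 10^{-7}$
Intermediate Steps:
$g{\left(X \right)} = 29 + X$ ($g{\left(X \right)} = 1 \left(X + 29\right) = 1 \left(29 + X\right) = 29 + X$)
$\frac{1}{-2855079 + g{\left(-2449 \right)}} = \frac{1}{-2855079 + \left(29 - 2449\right)} = \frac{1}{-2855079 - 2420} = \frac{1}{-2857499} = - \frac{1}{2857499}$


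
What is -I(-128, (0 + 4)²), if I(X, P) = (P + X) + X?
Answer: 240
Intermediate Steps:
I(X, P) = P + 2*X
-I(-128, (0 + 4)²) = -((0 + 4)² + 2*(-128)) = -(4² - 256) = -(16 - 256) = -1*(-240) = 240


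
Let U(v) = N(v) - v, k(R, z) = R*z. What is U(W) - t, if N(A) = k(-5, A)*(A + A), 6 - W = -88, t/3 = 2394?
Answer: -95636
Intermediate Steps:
t = 7182 (t = 3*2394 = 7182)
W = 94 (W = 6 - 1*(-88) = 6 + 88 = 94)
N(A) = -10*A² (N(A) = (-5*A)*(A + A) = (-5*A)*(2*A) = -10*A²)
U(v) = -v - 10*v² (U(v) = -10*v² - v = -v - 10*v²)
U(W) - t = 94*(-1 - 10*94) - 1*7182 = 94*(-1 - 940) - 7182 = 94*(-941) - 7182 = -88454 - 7182 = -95636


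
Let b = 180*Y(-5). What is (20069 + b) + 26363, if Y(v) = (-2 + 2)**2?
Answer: 46432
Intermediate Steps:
Y(v) = 0 (Y(v) = 0**2 = 0)
b = 0 (b = 180*0 = 0)
(20069 + b) + 26363 = (20069 + 0) + 26363 = 20069 + 26363 = 46432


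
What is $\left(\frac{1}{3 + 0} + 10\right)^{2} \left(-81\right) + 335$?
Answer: $-8314$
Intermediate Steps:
$\left(\frac{1}{3 + 0} + 10\right)^{2} \left(-81\right) + 335 = \left(\frac{1}{3} + 10\right)^{2} \left(-81\right) + 335 = \left(\frac{31}{3}\right)^{2} \left(-81\right) + 335 = \frac{961}{9} \left(-81\right) + 335 = -8649 + 335 = -8314$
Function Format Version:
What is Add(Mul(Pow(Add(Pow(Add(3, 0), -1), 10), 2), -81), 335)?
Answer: -8314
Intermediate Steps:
Add(Mul(Pow(Add(Pow(Add(3, 0), -1), 10), 2), -81), 335) = Add(Mul(Pow(Add(Pow(3, -1), 10), 2), -81), 335) = Add(Mul(Pow(Add(Rational(1, 3), 10), 2), -81), 335) = Add(Mul(Pow(Rational(31, 3), 2), -81), 335) = Add(Mul(Rational(961, 9), -81), 335) = Add(-8649, 335) = -8314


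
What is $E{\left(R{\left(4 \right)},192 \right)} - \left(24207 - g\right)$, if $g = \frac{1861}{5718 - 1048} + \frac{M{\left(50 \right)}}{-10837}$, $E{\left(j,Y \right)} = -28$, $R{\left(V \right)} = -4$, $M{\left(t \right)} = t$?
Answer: $- \frac{1226484091493}{50608790} \approx -24235.0$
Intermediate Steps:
$g = \frac{19934157}{50608790}$ ($g = \frac{1861}{5718 - 1048} + \frac{50}{-10837} = \frac{1861}{5718 - 1048} + 50 \left(- \frac{1}{10837}\right) = \frac{1861}{4670} - \frac{50}{10837} = \frac{19934157}{50608790} \approx 0.39389$)
$E{\left(R{\left(4 \right)},192 \right)} - \left(24207 - g\right) = -28 - \left(24207 - \frac{19934157}{50608790}\right) = -28 - \frac{1225067045373}{50608790} = - \frac{1226484091493}{50608790}$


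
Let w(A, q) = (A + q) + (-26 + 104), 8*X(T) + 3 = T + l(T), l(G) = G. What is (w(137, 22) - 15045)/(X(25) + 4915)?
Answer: -118464/39367 ≈ -3.0092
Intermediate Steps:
X(T) = -3/8 + T/4 (X(T) = -3/8 + (T + T)/8 = -3/8 + (2*T)/8 = -3/8 + T/4)
w(A, q) = 78 + A + q (w(A, q) = (A + q) + 78 = 78 + A + q)
(w(137, 22) - 15045)/(X(25) + 4915) = ((78 + 137 + 22) - 15045)/((-3/8 + (¼)*25) + 4915) = (237 - 15045)/((-3/8 + 25/4) + 4915) = -14808/(47/8 + 4915) = -14808/39367/8 = -14808*8/39367 = -118464/39367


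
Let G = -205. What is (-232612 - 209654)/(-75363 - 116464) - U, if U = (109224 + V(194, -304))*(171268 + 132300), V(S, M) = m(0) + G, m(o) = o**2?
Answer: -6348453140017718/191827 ≈ -3.3095e+10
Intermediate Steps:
V(S, M) = -205 (V(S, M) = 0**2 - 205 = 0 - 205 = -205)
U = 33094679792 (U = (109224 - 205)*(171268 + 132300) = 109019*303568 = 33094679792)
(-232612 - 209654)/(-75363 - 116464) - U = (-232612 - 209654)/(-75363 - 116464) - 1*33094679792 = -442266/(-191827) - 33094679792 = -442266*(-1/191827) - 33094679792 = 442266/191827 - 33094679792 = -6348453140017718/191827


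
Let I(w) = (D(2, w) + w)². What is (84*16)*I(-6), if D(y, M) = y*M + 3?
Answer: 302400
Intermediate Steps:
D(y, M) = 3 + M*y (D(y, M) = M*y + 3 = 3 + M*y)
I(w) = (3 + 3*w)² (I(w) = ((3 + w*2) + w)² = ((3 + 2*w) + w)² = (3 + 3*w)²)
(84*16)*I(-6) = (84*16)*(9*(1 - 6)²) = 1344*(9*(-5)²) = 1344*(9*25) = 1344*225 = 302400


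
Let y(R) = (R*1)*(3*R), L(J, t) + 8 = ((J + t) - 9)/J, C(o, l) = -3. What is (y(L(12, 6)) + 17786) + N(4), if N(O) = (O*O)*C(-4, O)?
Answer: 286331/16 ≈ 17896.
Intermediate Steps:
L(J, t) = -8 + (-9 + J + t)/J (L(J, t) = -8 + ((J + t) - 9)/J = -8 + (-9 + J + t)/J)
y(R) = 3*R**2 (y(R) = R*(3*R) = 3*R**2)
N(O) = -3*O**2 (N(O) = (O*O)*(-3) = O**2*(-3) = -3*O**2)
(y(L(12, 6)) + 17786) + N(4) = (3*((-9 + 6 - 7*12)/12)**2 + 17786) - 3*4**2 = (3*((-9 + 6 - 84)/12)**2 + 17786) - 3*16 = (3*((1/12)*(-87))**2 + 17786) - 48 = (3*(-29/4)**2 + 17786) - 48 = (3*(841/16) + 17786) - 48 = (2523/16 + 17786) - 48 = 287099/16 - 48 = 286331/16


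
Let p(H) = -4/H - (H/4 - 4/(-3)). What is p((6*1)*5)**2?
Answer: 72361/900 ≈ 80.401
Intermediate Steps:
p(H) = -4/3 - 4/H - H/4 (p(H) = -4/H - (H*(1/4) - 4*(-1/3)) = -4/H - (H/4 + 4/3) = -4/H - (4/3 + H/4) = -4/H + (-4/3 - H/4) = -4/3 - 4/H - H/4)
p((6*1)*5)**2 = (-4/3 - 4/((6*1)*5) - 6*1*5/4)**2 = (-4/3 - 4/(6*5) - 3*5/2)**2 = (-4/3 - 4/30 - 1/4*30)**2 = (-4/3 - 4*1/30 - 15/2)**2 = (-4/3 - 2/15 - 15/2)**2 = (-269/30)**2 = 72361/900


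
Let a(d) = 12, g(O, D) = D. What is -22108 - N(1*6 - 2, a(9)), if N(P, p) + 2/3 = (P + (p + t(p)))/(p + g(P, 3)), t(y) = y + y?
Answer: -22110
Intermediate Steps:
t(y) = 2*y
N(P, p) = -⅔ + (P + 3*p)/(3 + p) (N(P, p) = -⅔ + (P + (p + 2*p))/(p + 3) = -⅔ + (P + 3*p)/(3 + p))
-22108 - N(1*6 - 2, a(9)) = -22108 - (-2 + (1*6 - 2) + (7/3)*12)/(3 + 12) = -22108 - (-2 + (6 - 2) + 28)/15 = -22108 - (-2 + 4 + 28)/15 = -22108 - 30/15 = -22108 - 1*2 = -22108 - 2 = -22110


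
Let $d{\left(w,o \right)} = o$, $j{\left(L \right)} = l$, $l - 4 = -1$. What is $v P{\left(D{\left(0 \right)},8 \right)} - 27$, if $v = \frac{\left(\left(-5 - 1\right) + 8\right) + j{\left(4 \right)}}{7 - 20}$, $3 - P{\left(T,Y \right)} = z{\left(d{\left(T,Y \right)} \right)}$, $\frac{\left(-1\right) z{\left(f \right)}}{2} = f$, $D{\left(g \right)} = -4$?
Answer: $- \frac{446}{13} \approx -34.308$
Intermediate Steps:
$l = 3$ ($l = 4 - 1 = 3$)
$j{\left(L \right)} = 3$
$z{\left(f \right)} = - 2 f$
$P{\left(T,Y \right)} = 3 + 2 Y$ ($P{\left(T,Y \right)} = 3 - - 2 Y = 3 + 2 Y$)
$v = - \frac{5}{13}$ ($v = \frac{\left(\left(-5 - 1\right) + 8\right) + 3}{7 - 20} = \frac{\left(-6 + 8\right) + 3}{-13} = \left(2 + 3\right) \left(- \frac{1}{13}\right) = 5 \left(- \frac{1}{13}\right) = - \frac{5}{13} \approx -0.38462$)
$v P{\left(D{\left(0 \right)},8 \right)} - 27 = - \frac{5 \left(3 + 2 \cdot 8\right)}{13} - 27 = - \frac{5 \left(3 + 16\right)}{13} - 27 = \left(- \frac{5}{13}\right) 19 - 27 = - \frac{95}{13} - 27 = - \frac{446}{13}$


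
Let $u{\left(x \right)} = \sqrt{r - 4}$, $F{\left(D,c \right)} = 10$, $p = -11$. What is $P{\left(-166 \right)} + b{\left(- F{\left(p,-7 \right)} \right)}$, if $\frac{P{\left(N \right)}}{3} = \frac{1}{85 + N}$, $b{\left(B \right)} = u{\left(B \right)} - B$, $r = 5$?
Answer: $\frac{296}{27} \approx 10.963$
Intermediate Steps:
$u{\left(x \right)} = 1$ ($u{\left(x \right)} = \sqrt{5 - 4} = \sqrt{1} = 1$)
$b{\left(B \right)} = 1 - B$
$P{\left(N \right)} = \frac{3}{85 + N}$
$P{\left(-166 \right)} + b{\left(- F{\left(p,-7 \right)} \right)} = \frac{3}{85 - 166} - \left(-1 - 10\right) = \frac{3}{-81} + \left(1 - -10\right) = 3 \left(- \frac{1}{81}\right) + \left(1 + 10\right) = - \frac{1}{27} + 11 = \frac{296}{27}$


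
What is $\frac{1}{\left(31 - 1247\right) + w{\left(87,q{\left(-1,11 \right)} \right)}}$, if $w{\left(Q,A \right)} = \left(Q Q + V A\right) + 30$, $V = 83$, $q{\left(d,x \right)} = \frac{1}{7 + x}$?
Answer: $\frac{18}{114977} \approx 0.00015655$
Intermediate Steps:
$w{\left(Q,A \right)} = 30 + Q^{2} + 83 A$ ($w{\left(Q,A \right)} = \left(Q Q + 83 A\right) + 30 = \left(Q^{2} + 83 A\right) + 30 = 30 + Q^{2} + 83 A$)
$\frac{1}{\left(31 - 1247\right) + w{\left(87,q{\left(-1,11 \right)} \right)}} = \frac{1}{\left(31 - 1247\right) + \left(30 + 87^{2} + \frac{83}{7 + 11}\right)} = \frac{1}{\left(31 - 1247\right) + \left(30 + 7569 + \frac{83}{18}\right)} = \frac{1}{-1216 + \left(30 + 7569 + 83 \cdot \frac{1}{18}\right)} = \frac{1}{-1216 + \left(30 + 7569 + \frac{83}{18}\right)} = \frac{1}{-1216 + \frac{136865}{18}} = \frac{1}{\frac{114977}{18}} = \frac{18}{114977}$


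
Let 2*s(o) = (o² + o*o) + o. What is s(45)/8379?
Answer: 65/266 ≈ 0.24436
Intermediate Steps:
s(o) = o² + o/2 (s(o) = ((o² + o*o) + o)/2 = ((o² + o²) + o)/2 = (2*o² + o)/2 = (o + 2*o²)/2 = o² + o/2)
s(45)/8379 = (45*(½ + 45))/8379 = (45*(91/2))*(1/8379) = (4095/2)*(1/8379) = 65/266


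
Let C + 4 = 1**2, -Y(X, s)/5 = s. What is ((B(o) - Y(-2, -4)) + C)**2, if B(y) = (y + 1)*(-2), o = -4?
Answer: 289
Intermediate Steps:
Y(X, s) = -5*s
B(y) = -2 - 2*y (B(y) = (1 + y)*(-2) = -2 - 2*y)
C = -3 (C = -4 + 1**2 = -4 + 1 = -3)
((B(o) - Y(-2, -4)) + C)**2 = (((-2 - 2*(-4)) - (-5)*(-4)) - 3)**2 = (((-2 + 8) - 1*20) - 3)**2 = ((6 - 20) - 3)**2 = (-14 - 3)**2 = (-17)**2 = 289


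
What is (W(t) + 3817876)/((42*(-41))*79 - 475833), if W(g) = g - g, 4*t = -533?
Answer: -3817876/611871 ≈ -6.2397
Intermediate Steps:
t = -533/4 (t = (1/4)*(-533) = -533/4 ≈ -133.25)
W(g) = 0
(W(t) + 3817876)/((42*(-41))*79 - 475833) = (0 + 3817876)/((42*(-41))*79 - 475833) = 3817876/(-1722*79 - 475833) = 3817876/(-136038 - 475833) = 3817876/(-611871) = 3817876*(-1/611871) = -3817876/611871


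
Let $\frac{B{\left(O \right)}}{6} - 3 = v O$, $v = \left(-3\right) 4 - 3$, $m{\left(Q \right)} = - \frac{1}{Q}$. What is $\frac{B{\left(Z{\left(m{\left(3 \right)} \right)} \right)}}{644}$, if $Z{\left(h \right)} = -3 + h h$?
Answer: $\frac{139}{322} \approx 0.43168$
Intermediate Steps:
$Z{\left(h \right)} = -3 + h^{2}$
$v = -15$ ($v = -12 - 3 = -15$)
$B{\left(O \right)} = 18 - 90 O$ ($B{\left(O \right)} = 18 + 6 \left(- 15 O\right) = 18 - 90 O$)
$\frac{B{\left(Z{\left(m{\left(3 \right)} \right)} \right)}}{644} = \frac{18 - 90 \left(-3 + \left(- \frac{1}{3}\right)^{2}\right)}{644} = \left(18 - 90 \left(-3 + \left(\left(-1\right) \frac{1}{3}\right)^{2}\right)\right) \frac{1}{644} = \left(18 - 90 \left(-3 + \left(- \frac{1}{3}\right)^{2}\right)\right) \frac{1}{644} = \left(18 - 90 \left(-3 + \frac{1}{9}\right)\right) \frac{1}{644} = \left(18 - -260\right) \frac{1}{644} = \left(18 + 260\right) \frac{1}{644} = 278 \cdot \frac{1}{644} = \frac{139}{322}$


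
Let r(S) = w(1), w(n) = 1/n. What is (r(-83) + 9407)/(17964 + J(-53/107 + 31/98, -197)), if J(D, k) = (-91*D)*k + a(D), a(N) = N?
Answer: 1027628/1611663 ≈ 0.63762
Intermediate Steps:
r(S) = 1 (r(S) = 1/1 = 1)
J(D, k) = D - 91*D*k (J(D, k) = (-91*D)*k + D = -91*D*k + D = D - 91*D*k)
(r(-83) + 9407)/(17964 + J(-53/107 + 31/98, -197)) = (1 + 9407)/(17964 + (-53/107 + 31/98)*(1 - 91*(-197))) = 9408/(17964 + (-53*1/107 + 31*(1/98))*(1 + 17927)) = 9408/(17964 + (-53/107 + 31/98)*17928) = 9408/(17964 - 1877/10486*17928) = 9408/(17964 - 16825428/5243) = 9408/(77359824/5243) = 9408*(5243/77359824) = 1027628/1611663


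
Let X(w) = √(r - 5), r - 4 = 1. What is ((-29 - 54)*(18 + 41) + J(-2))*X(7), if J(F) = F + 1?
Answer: 0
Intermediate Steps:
r = 5 (r = 4 + 1 = 5)
X(w) = 0 (X(w) = √(5 - 5) = √0 = 0)
J(F) = 1 + F
((-29 - 54)*(18 + 41) + J(-2))*X(7) = ((-29 - 54)*(18 + 41) + (1 - 2))*0 = (-83*59 - 1)*0 = (-4897 - 1)*0 = -4898*0 = 0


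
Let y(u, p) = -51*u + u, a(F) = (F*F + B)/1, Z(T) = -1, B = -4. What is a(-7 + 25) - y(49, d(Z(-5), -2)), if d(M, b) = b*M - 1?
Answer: 2770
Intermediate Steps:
d(M, b) = -1 + M*b (d(M, b) = M*b - 1 = -1 + M*b)
a(F) = -4 + F**2 (a(F) = (F*F - 4)/1 = (F**2 - 4)*1 = (-4 + F**2)*1 = -4 + F**2)
y(u, p) = -50*u
a(-7 + 25) - y(49, d(Z(-5), -2)) = (-4 + (-7 + 25)**2) - (-50)*49 = (-4 + 18**2) - 1*(-2450) = (-4 + 324) + 2450 = 320 + 2450 = 2770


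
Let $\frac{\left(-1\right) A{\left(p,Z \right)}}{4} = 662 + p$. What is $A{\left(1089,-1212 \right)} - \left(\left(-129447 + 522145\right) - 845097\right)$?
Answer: $445395$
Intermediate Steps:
$A{\left(p,Z \right)} = -2648 - 4 p$ ($A{\left(p,Z \right)} = - 4 \left(662 + p\right) = -2648 - 4 p$)
$A{\left(1089,-1212 \right)} - \left(\left(-129447 + 522145\right) - 845097\right) = \left(-2648 - 4356\right) - \left(\left(-129447 + 522145\right) - 845097\right) = \left(-2648 - 4356\right) - \left(392698 - 845097\right) = -7004 - -452399 = -7004 + 452399 = 445395$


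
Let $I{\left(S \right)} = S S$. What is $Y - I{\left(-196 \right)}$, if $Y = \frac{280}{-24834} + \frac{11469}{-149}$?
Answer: $- \frac{71217140761}{1850133} \approx -38493.0$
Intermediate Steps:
$I{\left(S \right)} = S^{2}$
$Y = - \frac{142431433}{1850133}$ ($Y = 280 \left(- \frac{1}{24834}\right) + 11469 \left(- \frac{1}{149}\right) = - \frac{140}{12417} - \frac{11469}{149} = - \frac{142431433}{1850133} \approx -76.984$)
$Y - I{\left(-196 \right)} = - \frac{142431433}{1850133} - \left(-196\right)^{2} = - \frac{142431433}{1850133} - 38416 = - \frac{71217140761}{1850133}$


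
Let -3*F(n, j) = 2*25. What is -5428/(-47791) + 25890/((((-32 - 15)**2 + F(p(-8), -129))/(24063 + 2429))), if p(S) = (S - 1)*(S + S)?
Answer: 98336404989196/314321407 ≈ 3.1285e+5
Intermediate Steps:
p(S) = 2*S*(-1 + S) (p(S) = (-1 + S)*(2*S) = 2*S*(-1 + S))
F(n, j) = -50/3 (F(n, j) = -2*25/3 = -1/3*50 = -50/3)
-5428/(-47791) + 25890/((((-32 - 15)**2 + F(p(-8), -129))/(24063 + 2429))) = -5428/(-47791) + 25890/((((-32 - 15)**2 - 50/3)/(24063 + 2429))) = -5428*(-1/47791) + 25890/((((-47)**2 - 50/3)/26492)) = 5428/47791 + 25890/(((2209 - 50/3)*(1/26492))) = 5428/47791 + 25890/(((6577/3)*(1/26492))) = 5428/47791 + 25890/(6577/79476) = 5428/47791 + 25890*(79476/6577) = 5428/47791 + 2057633640/6577 = 98336404989196/314321407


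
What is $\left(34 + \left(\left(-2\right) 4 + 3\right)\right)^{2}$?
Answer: $841$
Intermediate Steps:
$\left(34 + \left(\left(-2\right) 4 + 3\right)\right)^{2} = \left(34 + \left(-8 + 3\right)\right)^{2} = \left(34 - 5\right)^{2} = 29^{2} = 841$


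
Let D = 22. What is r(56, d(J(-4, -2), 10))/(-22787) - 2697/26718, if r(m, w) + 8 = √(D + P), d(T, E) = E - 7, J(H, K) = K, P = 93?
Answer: -20414265/202941022 - √115/22787 ≈ -0.10106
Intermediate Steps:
d(T, E) = -7 + E
r(m, w) = -8 + √115 (r(m, w) = -8 + √(22 + 93) = -8 + √115)
r(56, d(J(-4, -2), 10))/(-22787) - 2697/26718 = (-8 + √115)/(-22787) - 2697/26718 = (-8 + √115)*(-1/22787) - 2697*1/26718 = (8/22787 - √115/22787) - 899/8906 = -20414265/202941022 - √115/22787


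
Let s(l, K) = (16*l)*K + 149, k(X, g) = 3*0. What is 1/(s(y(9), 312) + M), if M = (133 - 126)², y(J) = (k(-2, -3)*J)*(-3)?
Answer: 1/198 ≈ 0.0050505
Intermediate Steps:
k(X, g) = 0
y(J) = 0 (y(J) = (0*J)*(-3) = 0*(-3) = 0)
M = 49 (M = 7² = 49)
s(l, K) = 149 + 16*K*l (s(l, K) = 16*K*l + 149 = 149 + 16*K*l)
1/(s(y(9), 312) + M) = 1/((149 + 16*312*0) + 49) = 1/((149 + 0) + 49) = 1/(149 + 49) = 1/198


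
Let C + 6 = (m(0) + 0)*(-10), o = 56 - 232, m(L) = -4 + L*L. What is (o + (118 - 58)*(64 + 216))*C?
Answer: 565216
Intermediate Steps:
m(L) = -4 + L²
o = -176
C = 34 (C = -6 + ((-4 + 0²) + 0)*(-10) = -6 + ((-4 + 0) + 0)*(-10) = -6 + (-4 + 0)*(-10) = -6 - 4*(-10) = -6 + 40 = 34)
(o + (118 - 58)*(64 + 216))*C = (-176 + (118 - 58)*(64 + 216))*34 = (-176 + 60*280)*34 = (-176 + 16800)*34 = 16624*34 = 565216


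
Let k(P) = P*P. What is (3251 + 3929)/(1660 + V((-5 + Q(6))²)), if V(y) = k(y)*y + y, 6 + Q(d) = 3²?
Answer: 1795/432 ≈ 4.1551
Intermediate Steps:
Q(d) = 3 (Q(d) = -6 + 3² = -6 + 9 = 3)
k(P) = P²
V(y) = y + y³ (V(y) = y²*y + y = y³ + y = y + y³)
(3251 + 3929)/(1660 + V((-5 + Q(6))²)) = (3251 + 3929)/(1660 + ((-5 + 3)² + ((-5 + 3)²)³)) = 7180/(1660 + ((-2)² + ((-2)²)³)) = 7180/(1660 + (4 + 4³)) = 7180/(1660 + (4 + 64)) = 7180/(1660 + 68) = 7180/1728 = 7180*(1/1728) = 1795/432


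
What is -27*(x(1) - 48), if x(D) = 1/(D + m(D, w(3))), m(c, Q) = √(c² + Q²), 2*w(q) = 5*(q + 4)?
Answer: 1587708/1225 - 54*√1229/1225 ≈ 1294.5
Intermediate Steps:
w(q) = 10 + 5*q/2 (w(q) = (5*(q + 4))/2 = (5*(4 + q))/2 = (20 + 5*q)/2 = 10 + 5*q/2)
m(c, Q) = √(Q² + c²)
x(D) = 1/(D + √(1225/4 + D²)) (x(D) = 1/(D + √((10 + (5/2)*3)² + D²)) = 1/(D + √((10 + 15/2)² + D²)) = 1/(D + √((35/2)² + D²)) = 1/(D + √(1225/4 + D²)))
-27*(x(1) - 48) = -27*(2/(√(1225 + 4*1²) + 2*1) - 48) = -27*(2/(√(1225 + 4*1) + 2) - 48) = -27*(2/(√(1225 + 4) + 2) - 48) = -27*(2/(√1229 + 2) - 48) = -27*(2/(2 + √1229) - 48) = -27*(-48 + 2/(2 + √1229)) = 1296 - 54/(2 + √1229)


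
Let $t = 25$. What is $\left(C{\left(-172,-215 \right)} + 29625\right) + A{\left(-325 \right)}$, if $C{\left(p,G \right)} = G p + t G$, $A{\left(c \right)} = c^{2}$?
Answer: $166855$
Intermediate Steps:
$C{\left(p,G \right)} = 25 G + G p$ ($C{\left(p,G \right)} = G p + 25 G = 25 G + G p$)
$\left(C{\left(-172,-215 \right)} + 29625\right) + A{\left(-325 \right)} = \left(- 215 \left(25 - 172\right) + 29625\right) + \left(-325\right)^{2} = \left(\left(-215\right) \left(-147\right) + 29625\right) + 105625 = \left(31605 + 29625\right) + 105625 = 61230 + 105625 = 166855$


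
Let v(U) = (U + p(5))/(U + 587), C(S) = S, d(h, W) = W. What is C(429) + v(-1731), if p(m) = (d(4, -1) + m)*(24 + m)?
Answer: 492391/1144 ≈ 430.41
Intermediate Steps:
p(m) = (-1 + m)*(24 + m)
v(U) = (116 + U)/(587 + U) (v(U) = (U + (-24 + 5**2 + 23*5))/(U + 587) = (U + (-24 + 25 + 115))/(587 + U) = (U + 116)/(587 + U) = (116 + U)/(587 + U))
C(429) + v(-1731) = 429 + (116 - 1731)/(587 - 1731) = 429 - 1615/(-1144) = 429 - 1/1144*(-1615) = 429 + 1615/1144 = 492391/1144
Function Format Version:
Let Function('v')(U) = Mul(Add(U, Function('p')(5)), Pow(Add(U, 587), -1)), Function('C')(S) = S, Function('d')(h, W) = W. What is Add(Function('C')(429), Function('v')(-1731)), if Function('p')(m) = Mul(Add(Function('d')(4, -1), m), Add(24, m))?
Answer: Rational(492391, 1144) ≈ 430.41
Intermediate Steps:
Function('p')(m) = Mul(Add(-1, m), Add(24, m))
Function('v')(U) = Mul(Pow(Add(587, U), -1), Add(116, U)) (Function('v')(U) = Mul(Add(U, Add(-24, Pow(5, 2), Mul(23, 5))), Pow(Add(U, 587), -1)) = Mul(Add(U, Add(-24, 25, 115)), Pow(Add(587, U), -1)) = Mul(Add(U, 116), Pow(Add(587, U), -1)) = Mul(Add(116, U), Pow(Add(587, U), -1)) = Mul(Pow(Add(587, U), -1), Add(116, U)))
Add(Function('C')(429), Function('v')(-1731)) = Add(429, Mul(Pow(Add(587, -1731), -1), Add(116, -1731))) = Add(429, Mul(Pow(-1144, -1), -1615)) = Add(429, Mul(Rational(-1, 1144), -1615)) = Add(429, Rational(1615, 1144)) = Rational(492391, 1144)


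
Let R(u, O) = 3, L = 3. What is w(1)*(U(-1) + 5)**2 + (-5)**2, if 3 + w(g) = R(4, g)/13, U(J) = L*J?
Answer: 181/13 ≈ 13.923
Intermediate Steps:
U(J) = 3*J
w(g) = -36/13 (w(g) = -3 + 3/13 = -36/13)
w(1)*(U(-1) + 5)**2 + (-5)**2 = -36*(3*(-1) + 5)**2/13 + (-5)**2 = -36*(-3 + 5)**2/13 + 25 = -36/13*2**2 + 25 = -36/13*4 + 25 = -144/13 + 25 = 181/13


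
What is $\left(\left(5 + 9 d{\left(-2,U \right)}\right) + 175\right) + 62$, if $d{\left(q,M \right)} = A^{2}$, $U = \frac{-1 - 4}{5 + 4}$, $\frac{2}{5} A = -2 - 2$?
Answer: $1142$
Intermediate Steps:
$A = -10$ ($A = \frac{5 \left(-2 - 2\right)}{2} = \frac{5}{2} \left(-4\right) = -10$)
$U = - \frac{5}{9} \approx -0.55556$
$d{\left(q,M \right)} = 100$ ($d{\left(q,M \right)} = \left(-10\right)^{2} = 100$)
$\left(\left(5 + 9 d{\left(-2,U \right)}\right) + 175\right) + 62 = \left(\left(5 + 9 \cdot 100\right) + 175\right) + 62 = \left(\left(5 + 900\right) + 175\right) + 62 = \left(905 + 175\right) + 62 = 1080 + 62 = 1142$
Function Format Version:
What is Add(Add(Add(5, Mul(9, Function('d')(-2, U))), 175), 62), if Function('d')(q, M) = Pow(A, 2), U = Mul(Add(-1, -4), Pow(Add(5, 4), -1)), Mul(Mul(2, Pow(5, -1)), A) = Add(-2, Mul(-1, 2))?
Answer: 1142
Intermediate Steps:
A = -10 (A = Mul(Rational(5, 2), Add(-2, Mul(-1, 2))) = Mul(Rational(5, 2), Add(-2, -2)) = Mul(Rational(5, 2), -4) = -10)
U = Rational(-5, 9) (U = Mul(-5, Pow(9, -1)) = Mul(-5, Rational(1, 9)) = Rational(-5, 9) ≈ -0.55556)
Function('d')(q, M) = 100 (Function('d')(q, M) = Pow(-10, 2) = 100)
Add(Add(Add(5, Mul(9, Function('d')(-2, U))), 175), 62) = Add(Add(Add(5, Mul(9, 100)), 175), 62) = Add(Add(Add(5, 900), 175), 62) = Add(Add(905, 175), 62) = Add(1080, 62) = 1142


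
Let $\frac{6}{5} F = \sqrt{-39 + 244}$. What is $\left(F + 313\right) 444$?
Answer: $138972 + 370 \sqrt{205} \approx 1.4427 \cdot 10^{5}$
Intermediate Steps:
$F = \frac{5 \sqrt{205}}{6}$ ($F = \frac{5 \sqrt{-39 + 244}}{6} = \frac{5 \sqrt{205}}{6} \approx 11.932$)
$\left(F + 313\right) 444 = \left(\frac{5 \sqrt{205}}{6} + 313\right) 444 = \left(313 + \frac{5 \sqrt{205}}{6}\right) 444 = 138972 + 370 \sqrt{205}$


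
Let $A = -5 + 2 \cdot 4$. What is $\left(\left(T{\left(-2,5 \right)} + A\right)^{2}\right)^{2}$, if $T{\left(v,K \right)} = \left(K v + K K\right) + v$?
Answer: $65536$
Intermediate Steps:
$A = 3$ ($A = -5 + 8 = 3$)
$T{\left(v,K \right)} = v + K^{2} + K v$ ($T{\left(v,K \right)} = \left(K v + K^{2}\right) + v = \left(K^{2} + K v\right) + v = v + K^{2} + K v$)
$\left(\left(T{\left(-2,5 \right)} + A\right)^{2}\right)^{2} = \left(\left(\left(-2 + 5^{2} + 5 \left(-2\right)\right) + 3\right)^{2}\right)^{2} = \left(\left(\left(-2 + 25 - 10\right) + 3\right)^{2}\right)^{2} = \left(\left(13 + 3\right)^{2}\right)^{2} = \left(16^{2}\right)^{2} = 256^{2} = 65536$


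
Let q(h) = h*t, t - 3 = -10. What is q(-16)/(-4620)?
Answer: -4/165 ≈ -0.024242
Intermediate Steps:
t = -7 (t = 3 - 10 = -7)
q(h) = -7*h (q(h) = h*(-7) = -7*h)
q(-16)/(-4620) = -7*(-16)/(-4620) = 112*(-1/4620) = -4/165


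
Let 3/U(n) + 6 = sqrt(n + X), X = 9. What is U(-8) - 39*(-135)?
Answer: 26322/5 ≈ 5264.4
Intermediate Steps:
U(n) = 3/(-6 + sqrt(9 + n)) (U(n) = 3/(-6 + sqrt(n + 9)) = 3/(-6 + sqrt(9 + n)))
U(-8) - 39*(-135) = 3/(-6 + sqrt(9 - 8)) - 39*(-135) = 3/(-6 + sqrt(1)) + 5265 = 3/(-6 + 1) + 5265 = 3/(-5) + 5265 = 3*(-1/5) + 5265 = -3/5 + 5265 = 26322/5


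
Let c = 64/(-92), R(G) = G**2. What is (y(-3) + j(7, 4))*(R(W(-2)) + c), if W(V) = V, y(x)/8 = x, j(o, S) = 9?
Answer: -1140/23 ≈ -49.565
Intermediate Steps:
y(x) = 8*x
c = -16/23 (c = 64*(-1/92) = -16/23 ≈ -0.69565)
(y(-3) + j(7, 4))*(R(W(-2)) + c) = (8*(-3) + 9)*((-2)**2 - 16/23) = (-24 + 9)*(4 - 16/23) = -15*76/23 = -1140/23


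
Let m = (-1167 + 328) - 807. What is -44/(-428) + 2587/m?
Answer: -258703/176122 ≈ -1.4689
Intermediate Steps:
m = -1646 (m = -839 - 807 = -1646)
-44/(-428) + 2587/m = -44/(-428) + 2587/(-1646) = -44*(-1/428) + 2587*(-1/1646) = 11/107 - 2587/1646 = -258703/176122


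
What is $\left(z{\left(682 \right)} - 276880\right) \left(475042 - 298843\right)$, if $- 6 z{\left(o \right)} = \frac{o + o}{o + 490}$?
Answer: $- \frac{28588603792273}{586} \approx -4.8786 \cdot 10^{10}$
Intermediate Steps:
$z{\left(o \right)} = - \frac{o}{3 \left(490 + o\right)}$ ($z{\left(o \right)} = - \frac{\left(o + o\right) \frac{1}{o + 490}}{6} = - \frac{2 o \frac{1}{490 + o}}{6} = - \frac{o}{3 \left(490 + o\right)}$)
$\left(z{\left(682 \right)} - 276880\right) \left(475042 - 298843\right) = \left(\left(-1\right) 682 \frac{1}{1470 + 3 \cdot 682} - 276880\right) \left(475042 - 298843\right) = \left(\left(-1\right) 682 \frac{1}{1470 + 2046} - 276880\right) 176199 = \left(\left(-1\right) 682 \cdot \frac{1}{3516} - 276880\right) 176199 = \left(- \frac{341}{1758} - 276880\right) 176199 = \left(- \frac{486755381}{1758}\right) 176199 = - \frac{28588603792273}{586}$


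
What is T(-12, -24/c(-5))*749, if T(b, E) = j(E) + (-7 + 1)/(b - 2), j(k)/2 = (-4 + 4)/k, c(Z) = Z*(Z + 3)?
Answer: 321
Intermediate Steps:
c(Z) = Z*(3 + Z)
j(k) = 0 (j(k) = 2*((-4 + 4)/k) = 2*(0/k) = 2*0 = 0)
T(b, E) = -6/(-2 + b) (T(b, E) = 0 + (-7 + 1)/(b - 2) = 0 - 6/(-2 + b) = -6/(-2 + b))
T(-12, -24/c(-5))*749 = -6/(-2 - 12)*749 = -6/(-14)*749 = -6*(-1/14)*749 = (3/7)*749 = 321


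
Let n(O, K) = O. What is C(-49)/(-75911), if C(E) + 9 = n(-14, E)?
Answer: 23/75911 ≈ 0.00030299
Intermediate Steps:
C(E) = -23 (C(E) = -9 - 14 = -23)
C(-49)/(-75911) = -23/(-75911) = -23*(-1/75911) = 23/75911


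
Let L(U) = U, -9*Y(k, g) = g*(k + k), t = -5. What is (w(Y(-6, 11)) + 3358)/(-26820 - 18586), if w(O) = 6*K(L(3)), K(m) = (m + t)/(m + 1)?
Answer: -3355/45406 ≈ -0.073889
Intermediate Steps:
Y(k, g) = -2*g*k/9 (Y(k, g) = -g*(k + k)/9 = -g*2*k/9 = -2*g*k/9)
K(m) = (-5 + m)/(1 + m) (K(m) = (m - 5)/(m + 1) = (-5 + m)/(1 + m))
w(O) = -3 (w(O) = 6*((-5 + 3)/(1 + 3)) = 6*(-2/4) = 6*((¼)*(-2)) = 6*(-½) = -3)
(w(Y(-6, 11)) + 3358)/(-26820 - 18586) = (-3 + 3358)/(-26820 - 18586) = 3355/(-45406) = 3355*(-1/45406) = -3355/45406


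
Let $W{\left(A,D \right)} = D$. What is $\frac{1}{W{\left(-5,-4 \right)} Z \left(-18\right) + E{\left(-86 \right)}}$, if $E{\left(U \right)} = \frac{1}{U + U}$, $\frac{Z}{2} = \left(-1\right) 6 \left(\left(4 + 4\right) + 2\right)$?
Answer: $- \frac{172}{1486081} \approx -0.00011574$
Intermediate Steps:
$Z = -120$ ($Z = 2 \left(-1\right) 6 \left(\left(4 + 4\right) + 2\right) = 2 \left(- 6 \left(8 + 2\right)\right) = 2 \left(\left(-6\right) 10\right) = 2 \left(-60\right) = -120$)
$E{\left(U \right)} = \frac{1}{2 U}$
$\frac{1}{W{\left(-5,-4 \right)} Z \left(-18\right) + E{\left(-86 \right)}} = \frac{1}{\left(-4\right) \left(-120\right) \left(-18\right) + \frac{1}{2 \left(-86\right)}} = \frac{1}{480 \left(-18\right) + \frac{1}{2} \left(- \frac{1}{86}\right)} = \frac{1}{-8640 - \frac{1}{172}} = \frac{1}{- \frac{1486081}{172}} = - \frac{172}{1486081}$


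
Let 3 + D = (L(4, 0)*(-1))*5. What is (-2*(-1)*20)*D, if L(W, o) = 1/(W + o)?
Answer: -170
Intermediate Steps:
D = -17/4 (D = -3 + (-1/(4 + 0))*5 = -3 + (-1/4)*5 = -3 + ((1/4)*(-1))*5 = -3 - 1/4*5 = -3 - 5/4 = -17/4 ≈ -4.2500)
(-2*(-1)*20)*D = (-2*(-1)*20)*(-17/4) = (2*20)*(-17/4) = 40*(-17/4) = -170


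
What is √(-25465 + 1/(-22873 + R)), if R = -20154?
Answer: 2*I*√11785983334253/43027 ≈ 159.58*I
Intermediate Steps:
√(-25465 + 1/(-22873 + R)) = √(-25465 + 1/(-22873 - 20154)) = √(-25465 + 1/(-43027)) = √(-25465 - 1/43027) = √(-1095682556/43027) = 2*I*√11785983334253/43027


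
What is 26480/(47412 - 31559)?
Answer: 26480/15853 ≈ 1.6703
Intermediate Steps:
26480/(47412 - 31559) = 26480/15853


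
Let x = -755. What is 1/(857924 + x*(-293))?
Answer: 1/1079139 ≈ 9.2667e-7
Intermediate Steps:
1/(857924 + x*(-293)) = 1/(857924 - 755*(-293)) = 1/(857924 + 221215) = 1/1079139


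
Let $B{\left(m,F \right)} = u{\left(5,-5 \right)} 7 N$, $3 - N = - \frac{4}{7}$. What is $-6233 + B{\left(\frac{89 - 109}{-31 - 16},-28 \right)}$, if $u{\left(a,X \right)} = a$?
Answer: $-6108$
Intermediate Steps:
$N = \frac{25}{7}$ ($N = 3 - - \frac{4}{7} = 3 + \frac{4}{7} = \frac{25}{7} \approx 3.5714$)
$B{\left(m,F \right)} = 125$ ($B{\left(m,F \right)} = 5 \cdot 7 \cdot \frac{25}{7} = 35 \cdot \frac{25}{7} = 125$)
$-6233 + B{\left(\frac{89 - 109}{-31 - 16},-28 \right)} = -6233 + 125 = -6108$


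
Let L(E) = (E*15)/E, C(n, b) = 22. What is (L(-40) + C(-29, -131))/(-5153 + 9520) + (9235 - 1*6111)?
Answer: 13642545/4367 ≈ 3124.0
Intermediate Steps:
L(E) = 15 (L(E) = (15*E)/E = 15)
(L(-40) + C(-29, -131))/(-5153 + 9520) + (9235 - 1*6111) = (15 + 22)/(-5153 + 9520) + (9235 - 1*6111) = 37/4367 + (9235 - 6111) = 37*(1/4367) + 3124 = 37/4367 + 3124 = 13642545/4367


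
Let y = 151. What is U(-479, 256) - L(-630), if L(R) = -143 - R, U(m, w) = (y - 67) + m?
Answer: -882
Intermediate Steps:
U(m, w) = 84 + m (U(m, w) = (151 - 67) + m = 84 + m)
U(-479, 256) - L(-630) = (84 - 479) - (-143 - 1*(-630)) = -395 - (-143 + 630) = -395 - 1*487 = -395 - 487 = -882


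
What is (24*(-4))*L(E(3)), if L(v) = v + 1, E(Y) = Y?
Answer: -384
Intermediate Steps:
L(v) = 1 + v
(24*(-4))*L(E(3)) = (24*(-4))*(1 + 3) = -96*4 = -384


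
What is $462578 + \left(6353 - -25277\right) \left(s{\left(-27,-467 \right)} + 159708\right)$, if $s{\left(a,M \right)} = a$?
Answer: $5051172608$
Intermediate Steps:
$462578 + \left(6353 - -25277\right) \left(s{\left(-27,-467 \right)} + 159708\right) = 462578 + \left(6353 - -25277\right) \left(-27 + 159708\right) = 462578 + \left(6353 + 25277\right) 159681 = 462578 + 31630 \cdot 159681 = 462578 + 5050710030 = 5051172608$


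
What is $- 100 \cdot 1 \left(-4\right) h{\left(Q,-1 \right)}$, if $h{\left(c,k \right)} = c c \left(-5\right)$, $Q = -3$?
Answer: $-18000$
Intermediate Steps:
$h{\left(c,k \right)} = - 5 c^{2}$ ($h{\left(c,k \right)} = c^{2} \left(-5\right) = - 5 c^{2}$)
$- 100 \cdot 1 \left(-4\right) h{\left(Q,-1 \right)} = - 100 \cdot 1 \left(-4\right) \left(- 5 \left(-3\right)^{2}\right) = - 100 \left(- 4 \left(\left(-5\right) 9\right)\right) = - 100 \left(\left(-4\right) \left(-45\right)\right) = \left(-100\right) 180 = -18000$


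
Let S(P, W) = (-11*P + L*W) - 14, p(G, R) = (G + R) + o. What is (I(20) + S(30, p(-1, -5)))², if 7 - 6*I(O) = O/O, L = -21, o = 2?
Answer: 67081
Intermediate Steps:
p(G, R) = 2 + G + R (p(G, R) = (G + R) + 2 = 2 + G + R)
S(P, W) = -14 - 21*W - 11*P (S(P, W) = (-11*P - 21*W) - 14 = (-21*W - 11*P) - 14 = -14 - 21*W - 11*P)
I(O) = 1 (I(O) = 7/6 - O/(6*O) = 7/6 - ⅙*1 = 7/6 - ⅙ = 1)
(I(20) + S(30, p(-1, -5)))² = (1 + (-14 - 21*(2 - 1 - 5) - 11*30))² = (1 + (-14 - 21*(-4) - 330))² = (1 + (-14 + 84 - 330))² = (1 - 260)² = (-259)² = 67081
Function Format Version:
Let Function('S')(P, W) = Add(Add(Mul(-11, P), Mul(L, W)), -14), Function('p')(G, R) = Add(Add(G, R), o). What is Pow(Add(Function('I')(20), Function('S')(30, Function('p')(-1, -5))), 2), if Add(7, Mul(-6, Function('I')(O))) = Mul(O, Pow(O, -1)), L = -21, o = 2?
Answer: 67081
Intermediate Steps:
Function('p')(G, R) = Add(2, G, R) (Function('p')(G, R) = Add(Add(G, R), 2) = Add(2, G, R))
Function('S')(P, W) = Add(-14, Mul(-21, W), Mul(-11, P)) (Function('S')(P, W) = Add(Add(Mul(-11, P), Mul(-21, W)), -14) = Add(Add(Mul(-21, W), Mul(-11, P)), -14) = Add(-14, Mul(-21, W), Mul(-11, P)))
Function('I')(O) = 1 (Function('I')(O) = Add(Rational(7, 6), Mul(Rational(-1, 6), Mul(O, Pow(O, -1)))) = Add(Rational(7, 6), Mul(Rational(-1, 6), 1)) = Add(Rational(7, 6), Rational(-1, 6)) = 1)
Pow(Add(Function('I')(20), Function('S')(30, Function('p')(-1, -5))), 2) = Pow(Add(1, Add(-14, Mul(-21, Add(2, -1, -5)), Mul(-11, 30))), 2) = Pow(Add(1, Add(-14, Mul(-21, -4), -330)), 2) = Pow(Add(1, Add(-14, 84, -330)), 2) = Pow(Add(1, -260), 2) = Pow(-259, 2) = 67081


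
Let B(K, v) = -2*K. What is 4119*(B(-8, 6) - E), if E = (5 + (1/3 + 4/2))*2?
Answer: 5492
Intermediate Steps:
E = 44/3 (E = (5 + (1*(⅓) + 4*(½)))*2 = (5 + (⅓ + 2))*2 = (5 + 7/3)*2 = (22/3)*2 = 44/3 ≈ 14.667)
4119*(B(-8, 6) - E) = 4119*(-2*(-8) - 1*44/3) = 4119*(16 - 44/3) = 4119*(4/3) = 5492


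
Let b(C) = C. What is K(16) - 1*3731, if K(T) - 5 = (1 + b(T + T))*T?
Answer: -3198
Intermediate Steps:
K(T) = 5 + T*(1 + 2*T) (K(T) = 5 + (1 + (T + T))*T = 5 + (1 + 2*T)*T = 5 + T*(1 + 2*T))
K(16) - 1*3731 = (5 + 16 + 2*16**2) - 1*3731 = (5 + 16 + 2*256) - 3731 = (5 + 16 + 512) - 3731 = 533 - 3731 = -3198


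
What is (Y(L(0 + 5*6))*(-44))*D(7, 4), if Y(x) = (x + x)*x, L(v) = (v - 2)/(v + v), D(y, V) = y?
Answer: -30184/225 ≈ -134.15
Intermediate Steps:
L(v) = (-2 + v)/(2*v) (L(v) = (-2 + v)/((2*v)) = (-2 + v)*(1/(2*v)) = (-2 + v)/(2*v))
Y(x) = 2*x² (Y(x) = (2*x)*x = 2*x²)
(Y(L(0 + 5*6))*(-44))*D(7, 4) = ((2*((-2 + (0 + 5*6))/(2*(0 + 5*6)))²)*(-44))*7 = ((2*((-2 + (0 + 30))/(2*(0 + 30)))²)*(-44))*7 = ((2*((½)*(-2 + 30)/30)²)*(-44))*7 = ((2*((½)*(1/30)*28)²)*(-44))*7 = ((2*(7/15)²)*(-44))*7 = ((2*(49/225))*(-44))*7 = ((98/225)*(-44))*7 = -4312/225*7 = -30184/225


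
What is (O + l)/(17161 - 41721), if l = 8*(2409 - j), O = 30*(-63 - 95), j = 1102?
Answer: -1429/6140 ≈ -0.23274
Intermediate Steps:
O = -4740 (O = 30*(-158) = -4740)
l = 10456 (l = 8*(2409 - 1*1102) = 8*(2409 - 1102) = 8*1307 = 10456)
(O + l)/(17161 - 41721) = (-4740 + 10456)/(17161 - 41721) = 5716/(-24560) = 5716*(-1/24560) = -1429/6140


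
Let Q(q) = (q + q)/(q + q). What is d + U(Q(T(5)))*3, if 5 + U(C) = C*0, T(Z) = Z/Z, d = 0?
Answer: -15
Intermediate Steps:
T(Z) = 1
Q(q) = 1 (Q(q) = (2*q)/((2*q)) = (2*q)*(1/(2*q)) = 1)
U(C) = -5 (U(C) = -5 + C*0 = -5 + 0 = -5)
d + U(Q(T(5)))*3 = 0 - 5*3 = 0 - 15 = -15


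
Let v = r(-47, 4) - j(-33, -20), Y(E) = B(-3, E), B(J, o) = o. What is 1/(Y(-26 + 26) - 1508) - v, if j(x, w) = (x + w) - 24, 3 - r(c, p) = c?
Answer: -191517/1508 ≈ -127.00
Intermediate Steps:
Y(E) = E
r(c, p) = 3 - c
j(x, w) = -24 + w + x (j(x, w) = (w + x) - 24 = -24 + w + x)
v = 127 (v = (3 - 1*(-47)) - (-24 - 20 - 33) = (3 + 47) - 1*(-77) = 50 + 77 = 127)
1/(Y(-26 + 26) - 1508) - v = 1/((-26 + 26) - 1508) - 1*127 = 1/(0 - 1508) - 127 = 1/(-1508) - 127 = -1/1508 - 127 = -191517/1508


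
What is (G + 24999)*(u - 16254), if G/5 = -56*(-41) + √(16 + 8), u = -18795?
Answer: -1278552471 - 350490*√6 ≈ -1.2794e+9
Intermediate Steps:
G = 11480 + 10*√6 (G = 5*(-56*(-41) + √(16 + 8)) = 5*(2296 + √24) = 5*(2296 + 2*√6) = 11480 + 10*√6 ≈ 11505.)
(G + 24999)*(u - 16254) = ((11480 + 10*√6) + 24999)*(-18795 - 16254) = (36479 + 10*√6)*(-35049) = -1278552471 - 350490*√6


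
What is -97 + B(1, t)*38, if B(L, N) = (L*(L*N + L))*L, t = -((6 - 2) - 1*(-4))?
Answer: -363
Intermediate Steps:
t = -8 (t = -(4 + 4) = -1*8 = -8)
B(L, N) = L²*(L + L*N) (B(L, N) = (L*(L + L*N))*L = L²*(L + L*N))
-97 + B(1, t)*38 = -97 + (1³*(1 - 8))*38 = -97 + (1*(-7))*38 = -97 - 7*38 = -97 - 266 = -363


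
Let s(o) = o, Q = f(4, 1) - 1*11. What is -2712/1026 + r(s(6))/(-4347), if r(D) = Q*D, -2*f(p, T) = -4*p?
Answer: -72658/27531 ≈ -2.6391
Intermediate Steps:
f(p, T) = 2*p (f(p, T) = -(-2)*p = 2*p)
Q = -3 (Q = 2*4 - 1*11 = 8 - 11 = -3)
r(D) = -3*D
-2712/1026 + r(s(6))/(-4347) = -2712/1026 - 3*6/(-4347) = -2712*1/1026 - 18*(-1/4347) = -452/171 + 2/483 = -72658/27531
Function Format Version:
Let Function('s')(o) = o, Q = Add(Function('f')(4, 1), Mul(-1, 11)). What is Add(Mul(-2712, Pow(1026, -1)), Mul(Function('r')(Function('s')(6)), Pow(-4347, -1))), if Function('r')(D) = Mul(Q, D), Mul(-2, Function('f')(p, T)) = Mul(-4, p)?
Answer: Rational(-72658, 27531) ≈ -2.6391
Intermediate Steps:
Function('f')(p, T) = Mul(2, p) (Function('f')(p, T) = Mul(Rational(-1, 2), Mul(-4, p)) = Mul(2, p))
Q = -3 (Q = Add(Mul(2, 4), Mul(-1, 11)) = Add(8, -11) = -3)
Function('r')(D) = Mul(-3, D)
Add(Mul(-2712, Pow(1026, -1)), Mul(Function('r')(Function('s')(6)), Pow(-4347, -1))) = Add(Mul(-2712, Pow(1026, -1)), Mul(Mul(-3, 6), Pow(-4347, -1))) = Add(Mul(-2712, Rational(1, 1026)), Mul(-18, Rational(-1, 4347))) = Add(Rational(-452, 171), Rational(2, 483)) = Rational(-72658, 27531)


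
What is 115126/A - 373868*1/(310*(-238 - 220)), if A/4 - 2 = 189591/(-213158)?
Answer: 43556839724838/1680510775 ≈ 25919.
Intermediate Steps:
A = 473450/106579 (A = 8 + 4*(189591/(-213158)) = 8 + 4*(189591*(-1/213158)) = 8 + 4*(-189591/213158) = 8 - 379182/106579 = 473450/106579 ≈ 4.4422)
115126/A - 373868*1/(310*(-238 - 220)) = 115126/(473450/106579) - 373868*1/(310*(-238 - 220)) = 115126*(106579/473450) - 373868/((-458*310)) = 6135006977/236725 - 373868/(-141980) = 6135006977/236725 - 373868*(-1/141980) = 6135006977/236725 + 93467/35495 = 43556839724838/1680510775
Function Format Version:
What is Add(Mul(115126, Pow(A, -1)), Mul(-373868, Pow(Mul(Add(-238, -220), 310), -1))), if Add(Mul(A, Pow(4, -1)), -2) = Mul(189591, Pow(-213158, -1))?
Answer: Rational(43556839724838, 1680510775) ≈ 25919.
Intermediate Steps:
A = Rational(473450, 106579) (A = Add(8, Mul(4, Mul(189591, Pow(-213158, -1)))) = Add(8, Mul(4, Mul(189591, Rational(-1, 213158)))) = Add(8, Mul(4, Rational(-189591, 213158))) = Add(8, Rational(-379182, 106579)) = Rational(473450, 106579) ≈ 4.4422)
Add(Mul(115126, Pow(A, -1)), Mul(-373868, Pow(Mul(Add(-238, -220), 310), -1))) = Add(Mul(115126, Pow(Rational(473450, 106579), -1)), Mul(-373868, Pow(Mul(Add(-238, -220), 310), -1))) = Add(Mul(115126, Rational(106579, 473450)), Mul(-373868, Pow(Mul(-458, 310), -1))) = Add(Rational(6135006977, 236725), Mul(-373868, Pow(-141980, -1))) = Add(Rational(6135006977, 236725), Mul(-373868, Rational(-1, 141980))) = Add(Rational(6135006977, 236725), Rational(93467, 35495)) = Rational(43556839724838, 1680510775)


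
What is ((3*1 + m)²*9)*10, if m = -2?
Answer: 90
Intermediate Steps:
((3*1 + m)²*9)*10 = ((3*1 - 2)²*9)*10 = ((3 - 2)²*9)*10 = (1²*9)*10 = (1*9)*10 = 9*10 = 90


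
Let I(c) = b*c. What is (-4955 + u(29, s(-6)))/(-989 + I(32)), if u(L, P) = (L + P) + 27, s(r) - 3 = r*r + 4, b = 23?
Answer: 4856/253 ≈ 19.194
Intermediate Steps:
I(c) = 23*c
s(r) = 7 + r² (s(r) = 3 + (r*r + 4) = 3 + (r² + 4) = 3 + (4 + r²) = 7 + r²)
u(L, P) = 27 + L + P
(-4955 + u(29, s(-6)))/(-989 + I(32)) = (-4955 + (27 + 29 + (7 + (-6)²)))/(-989 + 23*32) = (-4955 + (27 + 29 + (7 + 36)))/(-989 + 736) = (-4955 + (27 + 29 + 43))/(-253) = (-4955 + 99)*(-1/253) = -4856*(-1/253) = 4856/253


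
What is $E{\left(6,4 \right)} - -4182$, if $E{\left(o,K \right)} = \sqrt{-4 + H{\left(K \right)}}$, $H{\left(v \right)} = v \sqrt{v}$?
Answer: $4184$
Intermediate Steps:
$H{\left(v \right)} = v^{\frac{3}{2}}$
$E{\left(o,K \right)} = \sqrt{-4 + K^{\frac{3}{2}}}$
$E{\left(6,4 \right)} - -4182 = \sqrt{-4 + 4^{\frac{3}{2}}} - -4182 = \sqrt{-4 + 8} + 4182 = \sqrt{4} + 4182 = 2 + 4182 = 4184$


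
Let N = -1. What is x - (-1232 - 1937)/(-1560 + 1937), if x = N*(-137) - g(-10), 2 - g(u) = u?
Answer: 50294/377 ≈ 133.41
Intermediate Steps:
g(u) = 2 - u
x = 125 (x = -1*(-137) - (2 - 1*(-10)) = 137 - (2 + 10) = 137 - 1*12 = 137 - 12 = 125)
x - (-1232 - 1937)/(-1560 + 1937) = 125 - (-1232 - 1937)/(-1560 + 1937) = 125 - (-3169)/377 = 125 - 1*(-3169/377) = 125 + 3169/377 = 50294/377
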